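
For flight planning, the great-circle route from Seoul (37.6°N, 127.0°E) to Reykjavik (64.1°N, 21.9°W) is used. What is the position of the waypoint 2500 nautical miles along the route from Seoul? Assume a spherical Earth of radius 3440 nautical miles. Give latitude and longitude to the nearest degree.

≈ 75°N, 89°E

From cos δ = sin φ₁ sin φ₂ + cos φ₁ cos φ₂ cos Δλ, the central angle is δ ≈ 1.316 rad (75.4°). The total great-circle distance is δ·R ≈ 1.316 × 3440 ≈ 4525 nmi, so the target fraction is f = 2500/4525 ≈ 0.552.
Interpolate at f ≈ 0.552 with slerp weights a = sin((1−f)δ)/sin δ ≈ 0.574, b = sin(fδ)/sin δ ≈ 0.687.
p = a·p₁ + b·p₂ ≈ (0.005, 0.251, 0.968); φ = arcsin(p_z) ≈ 75.44°, λ = atan2(p_y, p_x) ≈ 88.94°.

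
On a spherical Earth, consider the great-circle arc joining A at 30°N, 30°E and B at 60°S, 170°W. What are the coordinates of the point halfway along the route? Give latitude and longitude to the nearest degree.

The haversine formula gives a central angle δ ≈ 2.568 rad (147.1°) between the endpoints.
Interpolate at f = 1/2 with slerp weights a = sin((1−f)δ)/sin δ ≈ 1.767, b = sin(fδ)/sin δ ≈ 1.767.
p = a·p₁ + b·p₂ ≈ (0.455, 0.612, -0.647); φ = arcsin(p_z) ≈ -40.31°, λ = atan2(p_y, p_x) ≈ 53.35°.

≈ 40°S, 53°E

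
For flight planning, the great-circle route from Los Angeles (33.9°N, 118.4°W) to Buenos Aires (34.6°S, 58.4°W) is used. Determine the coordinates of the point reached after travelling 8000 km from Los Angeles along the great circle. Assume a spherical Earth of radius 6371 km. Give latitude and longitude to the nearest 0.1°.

Write both endpoints as unit vectors p₁, p₂ with components (cos φ cos λ, cos φ sin λ, sin φ).
The central angle between the endpoints is δ = arccos(p₁·p₂) ≈ 1.546 rad (88.6°). The total great-circle distance is δ·R ≈ 1.546 × 6371 ≈ 9849 km, so the target fraction is f = 8000/9849 ≈ 0.812.
Interpolate at f ≈ 0.812 with slerp weights a = sin((1−f)δ)/sin δ ≈ 0.286, b = sin(fδ)/sin δ ≈ 0.951.
p = a·p₁ + b·p₂ ≈ (0.297, -0.876, -0.380); φ = arcsin(p_z) ≈ -22.36°, λ = atan2(p_y, p_x) ≈ -71.25°.

≈ (22.4°S, 71.3°W)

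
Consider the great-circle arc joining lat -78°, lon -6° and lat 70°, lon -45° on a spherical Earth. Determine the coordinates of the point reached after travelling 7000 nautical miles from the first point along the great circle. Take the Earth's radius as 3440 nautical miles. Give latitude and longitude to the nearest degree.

≈ lat 37°, lon -35°

Convert each endpoint to a unit vector on the sphere (x = cos φ cos λ, y = cos φ sin λ, z = sin φ).
The central angle between the endpoints is δ = arccos(p₁·p₂) ≈ 2.614 rad (149.8°). The total great-circle distance is δ·R ≈ 2.614 × 3440 ≈ 8991 nmi, so the target fraction is f = 7000/8991 ≈ 0.779.
Interpolate at f ≈ 0.779 with slerp weights a = sin((1−f)δ)/sin δ ≈ 1.086, b = sin(fδ)/sin δ ≈ 1.775.
p = a·p₁ + b·p₂ ≈ (0.654, -0.453, 0.606); φ = arcsin(p_z) ≈ 37.29°, λ = atan2(p_y, p_x) ≈ -34.71°.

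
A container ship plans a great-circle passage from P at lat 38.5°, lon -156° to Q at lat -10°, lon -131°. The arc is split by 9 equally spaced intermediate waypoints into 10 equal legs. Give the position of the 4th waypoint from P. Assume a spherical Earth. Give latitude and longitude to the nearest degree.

The haversine formula gives a central angle δ ≈ 0.939 rad (53.8°) between the endpoints.
Interpolate at f = 4/10 with slerp weights a = sin((1−f)δ)/sin δ ≈ 0.662, b = sin(fδ)/sin δ ≈ 0.455.
p = a·p₁ + b·p₂ ≈ (-0.767, -0.549, 0.333); φ = arcsin(p_z) ≈ 19.46°, λ = atan2(p_y, p_x) ≈ -144.42°.

≈ lat 19°, lon -144°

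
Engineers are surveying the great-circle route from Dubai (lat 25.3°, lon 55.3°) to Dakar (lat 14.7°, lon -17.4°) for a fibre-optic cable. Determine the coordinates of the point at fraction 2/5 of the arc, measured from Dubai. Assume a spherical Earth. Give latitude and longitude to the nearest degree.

≈ lat 25°, lon 25°

Write both endpoints as unit vectors p₁, p₂ with components (cos φ cos λ, cos φ sin λ, sin φ).
The central angle between the endpoints is δ = arccos(p₁·p₂) ≈ 1.193 rad (68.4°).
Interpolate at f = 2/5 with slerp weights a = sin((1−f)δ)/sin δ ≈ 0.706, b = sin(fδ)/sin δ ≈ 0.494.
p = a·p₁ + b·p₂ ≈ (0.820, 0.382, 0.427); φ = arcsin(p_z) ≈ 25.29°, λ = atan2(p_y, p_x) ≈ 24.98°.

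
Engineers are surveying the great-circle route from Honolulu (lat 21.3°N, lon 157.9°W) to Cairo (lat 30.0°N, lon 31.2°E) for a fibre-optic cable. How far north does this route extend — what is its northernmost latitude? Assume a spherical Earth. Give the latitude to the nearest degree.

The great circle lies in the plane with unit normal n̂ = (p₁ × p₂)/|p₁ × p₂|.
Here n̂_z ≈ -0.162; the vertex latitude is φ_max = arccos|n̂_z| ≈ 80.7°.
Check via Clairaut: cos φ_max = |cos φ₁| · sin C = cos(21.3°)·sin(10.0°) ≈ 0.162, again giving ≈ 80.7°.

≈ 81°N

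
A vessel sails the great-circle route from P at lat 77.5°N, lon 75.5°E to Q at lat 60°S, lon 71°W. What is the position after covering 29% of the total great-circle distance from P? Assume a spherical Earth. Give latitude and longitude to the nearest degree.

≈ lat 51°N, lon 42°W

Convert each endpoint to a unit vector on the sphere (x = cos φ cos λ, y = cos φ sin λ, z = sin φ).
The central angle between the endpoints is δ = arccos(p₁·p₂) ≈ 2.781 rad (159.3°).
Interpolate at f = 0.29 with slerp weights a = sin((1−f)δ)/sin δ ≈ 2.607, b = sin(fδ)/sin δ ≈ 2.047.
p = a·p₁ + b·p₂ ≈ (0.474, -0.421, 0.773); φ = arcsin(p_z) ≈ 50.61°, λ = atan2(p_y, p_x) ≈ -41.60°.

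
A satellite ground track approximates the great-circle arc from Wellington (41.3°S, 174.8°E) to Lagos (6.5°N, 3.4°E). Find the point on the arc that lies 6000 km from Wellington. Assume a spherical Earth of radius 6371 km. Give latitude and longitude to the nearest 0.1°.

Write both endpoints as unit vectors p₁, p₂ with components (cos φ cos λ, cos φ sin λ, sin φ).
The central angle between the endpoints is δ = arccos(p₁·p₂) ≈ 2.520 rad (144.4°). The total great-circle distance is δ·R ≈ 2.520 × 6371 ≈ 16053 km, so the target fraction is f = 6000/16053 ≈ 0.374.
Interpolate at f ≈ 0.374 with slerp weights a = sin((1−f)δ)/sin δ ≈ 1.716, b = sin(fδ)/sin δ ≈ 1.388.
p = a·p₁ + b·p₂ ≈ (0.092, 0.199, -0.976); φ = arcsin(p_z) ≈ -77.34°, λ = atan2(p_y, p_x) ≈ 65.05°.

≈ 77.3°S, 65.1°E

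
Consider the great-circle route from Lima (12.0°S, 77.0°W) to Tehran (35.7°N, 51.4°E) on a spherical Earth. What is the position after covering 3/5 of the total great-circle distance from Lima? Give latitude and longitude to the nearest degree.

The haversine formula gives a central angle δ ≈ 2.233 rad (127.9°) between the endpoints.
Interpolate at f = 3/5 with slerp weights a = sin((1−f)δ)/sin δ ≈ 0.988, b = sin(fδ)/sin δ ≈ 1.234.
p = a·p₁ + b·p₂ ≈ (0.843, -0.158, 0.515); φ = arcsin(p_z) ≈ 30.99°, λ = atan2(p_y, p_x) ≈ -10.63°.

≈ (31°N, 11°W)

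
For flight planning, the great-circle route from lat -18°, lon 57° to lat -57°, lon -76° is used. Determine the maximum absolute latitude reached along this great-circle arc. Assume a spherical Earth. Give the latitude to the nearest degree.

≈ -68°

The great circle lies in the plane with unit normal n̂ = (p₁ × p₂)/|p₁ × p₂|.
Here n̂_z ≈ -0.381; the vertex latitude is φ_max = arccos|n̂_z| ≈ 67.6°.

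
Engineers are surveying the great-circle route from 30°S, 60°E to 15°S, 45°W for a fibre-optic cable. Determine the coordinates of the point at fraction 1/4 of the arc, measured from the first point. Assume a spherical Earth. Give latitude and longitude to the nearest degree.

From cos δ = sin φ₁ sin φ₂ + cos φ₁ cos φ₂ cos Δλ, the central angle is δ ≈ 1.658 rad (95.0°).
Interpolate at f = 1/4 with slerp weights a = sin((1−f)δ)/sin δ ≈ 0.951, b = sin(fδ)/sin δ ≈ 0.404.
p = a·p₁ + b·p₂ ≈ (0.688, 0.437, -0.580); φ = arcsin(p_z) ≈ -35.44°, λ = atan2(p_y, p_x) ≈ 32.42°.

≈ 35°S, 32°E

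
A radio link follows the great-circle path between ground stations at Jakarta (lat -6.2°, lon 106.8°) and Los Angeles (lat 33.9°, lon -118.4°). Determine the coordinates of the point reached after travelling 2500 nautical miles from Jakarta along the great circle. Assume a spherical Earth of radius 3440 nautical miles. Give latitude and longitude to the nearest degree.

Convert each endpoint to a unit vector on the sphere (x = cos φ cos λ, y = cos φ sin λ, z = sin φ).
The central angle between the endpoints is δ = arccos(p₁·p₂) ≈ 2.267 rad (129.9°). The total great-circle distance is δ·R ≈ 2.267 × 3440 ≈ 7800 nmi, so the target fraction is f = 2500/7800 ≈ 0.321.
Interpolate at f ≈ 0.321 with slerp weights a = sin((1−f)δ)/sin δ ≈ 1.303, b = sin(fδ)/sin δ ≈ 0.866.
p = a·p₁ + b·p₂ ≈ (-0.716, 0.608, 0.342); φ = arcsin(p_z) ≈ 20.03°, λ = atan2(p_y, p_x) ≈ 139.69°.

≈ lat 20°, lon 140°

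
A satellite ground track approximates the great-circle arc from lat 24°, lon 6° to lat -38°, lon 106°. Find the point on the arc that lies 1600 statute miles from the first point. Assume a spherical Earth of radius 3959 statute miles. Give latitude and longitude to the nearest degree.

≈ lat 10°, lon 26°

Convert each endpoint to a unit vector on the sphere (x = cos φ cos λ, y = cos φ sin λ, z = sin φ).
The central angle between the endpoints is δ = arccos(p₁·p₂) ≈ 1.956 rad (112.1°). The total great-circle distance is δ·R ≈ 1.956 × 3959 ≈ 7742 mi, so the target fraction is f = 1600/7742 ≈ 0.207.
Interpolate at f ≈ 0.207 with slerp weights a = sin((1−f)δ)/sin δ ≈ 1.079, b = sin(fδ)/sin δ ≈ 0.424.
p = a·p₁ + b·p₂ ≈ (0.888, 0.424, 0.178); φ = arcsin(p_z) ≈ 10.23°, λ = atan2(p_y, p_x) ≈ 25.55°.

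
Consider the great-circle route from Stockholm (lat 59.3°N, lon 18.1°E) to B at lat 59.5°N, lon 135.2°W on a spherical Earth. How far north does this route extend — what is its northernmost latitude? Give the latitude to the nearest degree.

≈ 82°N

The great circle lies in the plane with unit normal n̂ = (p₁ × p₂)/|p₁ × p₂|.
Here n̂_z ≈ -0.135; the vertex latitude is φ_max = arccos|n̂_z| ≈ 82.2°.
Check via Clairaut: cos φ_max = |cos φ₁| · sin C = cos(59.3°)·sin(15.4°) ≈ 0.135, again giving ≈ 82.2°.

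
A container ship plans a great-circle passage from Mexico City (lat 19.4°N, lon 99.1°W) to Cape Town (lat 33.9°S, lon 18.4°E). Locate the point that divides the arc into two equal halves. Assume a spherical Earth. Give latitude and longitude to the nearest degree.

Write both endpoints as unit vectors p₁, p₂ with components (cos φ cos λ, cos φ sin λ, sin φ).
The central angle between the endpoints is δ = arccos(p₁·p₂) ≈ 2.149 rad (123.1°).
Interpolate at f = 1/2 with slerp weights a = sin((1−f)δ)/sin δ ≈ 1.050, b = sin(fδ)/sin δ ≈ 1.050.
p = a·p₁ + b·p₂ ≈ (0.671, -0.703, -0.237); φ = arcsin(p_z) ≈ -13.71°, λ = atan2(p_y, p_x) ≈ -46.36°.

≈ lat 14°S, lon 46°W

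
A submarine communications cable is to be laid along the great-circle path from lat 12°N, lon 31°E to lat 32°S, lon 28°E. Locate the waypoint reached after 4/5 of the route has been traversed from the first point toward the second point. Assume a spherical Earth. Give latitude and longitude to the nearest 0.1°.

Write both endpoints as unit vectors p₁, p₂ with components (cos φ cos λ, cos φ sin λ, sin φ).
The central angle between the endpoints is δ = arccos(p₁·p₂) ≈ 0.770 rad (44.1°).
Interpolate at f = 4/5 with slerp weights a = sin((1−f)δ)/sin δ ≈ 0.220, b = sin(fδ)/sin δ ≈ 0.830.
p = a·p₁ + b·p₂ ≈ (0.806, 0.441, -0.394); φ = arcsin(p_z) ≈ -23.20°, λ = atan2(p_y, p_x) ≈ 28.70°.

≈ lat 23.2°S, lon 28.7°E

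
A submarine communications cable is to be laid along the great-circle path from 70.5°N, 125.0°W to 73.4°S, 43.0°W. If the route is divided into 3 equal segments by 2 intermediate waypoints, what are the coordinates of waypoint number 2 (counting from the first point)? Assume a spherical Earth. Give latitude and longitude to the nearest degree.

The haversine formula gives a central angle δ ≈ 2.668 rad (152.9°) between the endpoints.
Interpolate at f = 2/3 with slerp weights a = sin((1−f)δ)/sin δ ≈ 1.704, b = sin(fδ)/sin δ ≈ 2.147.
p = a·p₁ + b·p₂ ≈ (0.122, -0.884, -0.451); φ = arcsin(p_z) ≈ -26.80°, λ = atan2(p_y, p_x) ≈ -82.13°.

≈ 27°S, 82°W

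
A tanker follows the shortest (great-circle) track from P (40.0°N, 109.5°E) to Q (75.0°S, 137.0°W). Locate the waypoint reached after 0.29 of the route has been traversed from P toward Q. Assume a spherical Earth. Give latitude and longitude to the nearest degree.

≈ (3°N, 122°E)

Convert each endpoint to a unit vector on the sphere (x = cos φ cos λ, y = cos φ sin λ, z = sin φ).
The central angle between the endpoints is δ = arccos(p₁·p₂) ≈ 2.346 rad (134.4°).
Interpolate at f = 0.29 with slerp weights a = sin((1−f)δ)/sin δ ≈ 1.394, b = sin(fδ)/sin δ ≈ 0.881.
p = a·p₁ + b·p₂ ≈ (-0.523, 0.851, 0.045); φ = arcsin(p_z) ≈ 2.59°, λ = atan2(p_y, p_x) ≈ 121.58°.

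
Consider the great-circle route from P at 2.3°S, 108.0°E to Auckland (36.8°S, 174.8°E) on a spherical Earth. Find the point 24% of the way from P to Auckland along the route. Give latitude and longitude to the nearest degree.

≈ 13°S, 121°E

Write both endpoints as unit vectors p₁, p₂ with components (cos φ cos λ, cos φ sin λ, sin φ).
The central angle between the endpoints is δ = arccos(p₁·p₂) ≈ 1.225 rad (70.2°).
Interpolate at f = 0.24 with slerp weights a = sin((1−f)δ)/sin δ ≈ 0.853, b = sin(fδ)/sin δ ≈ 0.308.
p = a·p₁ + b·p₂ ≈ (-0.509, 0.833, -0.219); φ = arcsin(p_z) ≈ -12.63°, λ = atan2(p_y, p_x) ≈ 121.43°.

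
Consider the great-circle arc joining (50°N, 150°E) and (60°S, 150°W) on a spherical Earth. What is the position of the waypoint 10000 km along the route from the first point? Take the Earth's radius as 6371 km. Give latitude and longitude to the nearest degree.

≈ (34°S, 173°W)

Convert each endpoint to a unit vector on the sphere (x = cos φ cos λ, y = cos φ sin λ, z = sin φ).
The central angle between the endpoints is δ = arccos(p₁·p₂) ≈ 2.098 rad (120.2°). The total great-circle distance is δ·R ≈ 2.098 × 6371 ≈ 13363 km, so the target fraction is f = 10000/13363 ≈ 0.748.
Interpolate at f ≈ 0.748 with slerp weights a = sin((1−f)δ)/sin δ ≈ 0.583, b = sin(fδ)/sin δ ≈ 1.157.
p = a·p₁ + b·p₂ ≈ (-0.825, -0.102, -0.555); φ = arcsin(p_z) ≈ -33.74°, λ = atan2(p_y, p_x) ≈ -172.96°.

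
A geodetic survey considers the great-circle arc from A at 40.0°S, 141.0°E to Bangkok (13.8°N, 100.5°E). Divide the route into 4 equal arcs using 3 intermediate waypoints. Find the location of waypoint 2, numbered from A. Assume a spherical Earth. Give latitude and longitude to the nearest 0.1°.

≈ 13.9°S, 118.3°E

Convert each endpoint to a unit vector on the sphere (x = cos φ cos λ, y = cos φ sin λ, z = sin φ).
The central angle between the endpoints is δ = arccos(p₁·p₂) ≈ 1.146 rad (65.6°).
Interpolate at f = 2/4 with slerp weights a = sin((1−f)δ)/sin δ ≈ 0.595, b = sin(fδ)/sin δ ≈ 0.595.
p = a·p₁ + b·p₂ ≈ (-0.460, 0.855, -0.241); φ = arcsin(p_z) ≈ -13.92°, λ = atan2(p_y, p_x) ≈ 118.26°.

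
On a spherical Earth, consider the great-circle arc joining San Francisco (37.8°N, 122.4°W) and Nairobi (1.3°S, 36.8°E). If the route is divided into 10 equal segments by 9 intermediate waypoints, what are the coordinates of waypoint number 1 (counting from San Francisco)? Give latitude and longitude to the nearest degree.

≈ 49°N, 111°W

From cos δ = sin φ₁ sin φ₂ + cos φ₁ cos φ₂ cos Δλ, the central angle is δ ≈ 2.422 rad (138.8°).
Interpolate at f = 1/10 with slerp weights a = sin((1−f)δ)/sin δ ≈ 1.245, b = sin(fδ)/sin δ ≈ 0.364.
p = a·p₁ + b·p₂ ≈ (-0.236, -0.612, 0.755); φ = arcsin(p_z) ≈ 49.00°, λ = atan2(p_y, p_x) ≈ -111.04°.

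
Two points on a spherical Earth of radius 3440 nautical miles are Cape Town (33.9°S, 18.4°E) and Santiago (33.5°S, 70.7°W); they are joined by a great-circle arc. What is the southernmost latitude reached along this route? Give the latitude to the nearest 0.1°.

≈ 43.1°S

The great circle lies in the plane with unit normal n̂ = (p₁ × p₂)/|p₁ × p₂|.
Here n̂_z ≈ -0.730; the vertex latitude is φ_max = arccos|n̂_z| ≈ 43.1°.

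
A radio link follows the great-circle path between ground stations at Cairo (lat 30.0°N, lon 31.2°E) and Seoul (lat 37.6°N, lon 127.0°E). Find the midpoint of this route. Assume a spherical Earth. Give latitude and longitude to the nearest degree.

≈ lat 45°N, lon 76°E

Convert each endpoint to a unit vector on the sphere (x = cos φ cos λ, y = cos φ sin λ, z = sin φ).
The central angle between the endpoints is δ = arccos(p₁·p₂) ≈ 1.333 rad (76.4°).
Interpolate at f = 1/2 with slerp weights a = sin((1−f)δ)/sin δ ≈ 0.636, b = sin(fδ)/sin δ ≈ 0.636.
p = a·p₁ + b·p₂ ≈ (0.168, 0.688, 0.706); φ = arcsin(p_z) ≈ 44.92°, λ = atan2(p_y, p_x) ≈ 76.28°.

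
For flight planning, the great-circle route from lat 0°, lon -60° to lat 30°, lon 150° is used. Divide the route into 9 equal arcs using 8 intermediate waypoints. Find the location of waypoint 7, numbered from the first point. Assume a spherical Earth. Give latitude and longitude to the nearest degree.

Convert each endpoint to a unit vector on the sphere (x = cos φ cos λ, y = cos φ sin λ, z = sin φ).
The central angle between the endpoints is δ = arccos(p₁·p₂) ≈ 2.419 rad (138.6°).
Interpolate at f = 7/9 with slerp weights a = sin((1−f)δ)/sin δ ≈ 0.774, b = sin(fδ)/sin δ ≈ 1.440.
p = a·p₁ + b·p₂ ≈ (-0.693, -0.047, 0.720); φ = arcsin(p_z) ≈ 46.04°, λ = atan2(p_y, p_x) ≈ -176.11°.

≈ lat 46°, lon -176°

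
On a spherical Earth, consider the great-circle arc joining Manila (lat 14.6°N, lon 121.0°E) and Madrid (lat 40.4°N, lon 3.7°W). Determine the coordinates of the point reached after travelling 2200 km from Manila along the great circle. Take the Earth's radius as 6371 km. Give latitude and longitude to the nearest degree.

Write both endpoints as unit vectors p₁, p₂ with components (cos φ cos λ, cos φ sin λ, sin φ).
The central angle between the endpoints is δ = arccos(p₁·p₂) ≈ 1.830 rad (104.8°). The total great-circle distance is δ·R ≈ 1.830 × 6371 ≈ 11658 km, so the target fraction is f = 2200/11658 ≈ 0.189.
Interpolate at f ≈ 0.189 with slerp weights a = sin((1−f)δ)/sin δ ≈ 1.031, b = sin(fδ)/sin δ ≈ 0.350.
p = a·p₁ + b·p₂ ≈ (-0.248, 0.838, 0.487); φ = arcsin(p_z) ≈ 29.13°, λ = atan2(p_y, p_x) ≈ 106.46°.

≈ lat 29°N, lon 106°E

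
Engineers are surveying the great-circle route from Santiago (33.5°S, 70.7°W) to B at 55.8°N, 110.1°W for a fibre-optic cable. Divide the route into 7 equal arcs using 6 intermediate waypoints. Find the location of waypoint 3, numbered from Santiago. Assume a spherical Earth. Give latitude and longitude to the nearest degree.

From cos δ = sin φ₁ sin φ₂ + cos φ₁ cos φ₂ cos Δλ, the central angle is δ ≈ 1.665 rad (95.4°).
Interpolate at f = 3/7 with slerp weights a = sin((1−f)δ)/sin δ ≈ 0.818, b = sin(fδ)/sin δ ≈ 0.658.
p = a·p₁ + b·p₂ ≈ (0.098, -0.991, 0.092); φ = arcsin(p_z) ≈ 5.30°, λ = atan2(p_y, p_x) ≈ -84.33°.

≈ 5°N, 84°W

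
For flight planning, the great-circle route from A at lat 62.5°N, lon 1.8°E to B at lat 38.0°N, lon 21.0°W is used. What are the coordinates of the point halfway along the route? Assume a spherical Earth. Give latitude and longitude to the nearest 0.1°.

Convert each endpoint to a unit vector on the sphere (x = cos φ cos λ, y = cos φ sin λ, z = sin φ).
The central angle between the endpoints is δ = arccos(p₁·p₂) ≈ 0.492 rad (28.2°).
Interpolate at f = 1/2 with slerp weights a = sin((1−f)δ)/sin δ ≈ 0.516, b = sin(fδ)/sin δ ≈ 0.516.
p = a·p₁ + b·p₂ ≈ (0.617, -0.138, 0.775); φ = arcsin(p_z) ≈ 50.77°, λ = atan2(p_y, p_x) ≈ -12.61°.

≈ lat 50.8°N, lon 12.6°W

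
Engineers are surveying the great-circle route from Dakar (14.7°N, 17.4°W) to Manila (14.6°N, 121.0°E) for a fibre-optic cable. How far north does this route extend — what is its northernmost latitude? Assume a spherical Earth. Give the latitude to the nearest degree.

≈ 36°N

The great circle lies in the plane with unit normal n̂ = (p₁ × p₂)/|p₁ × p₂|.
Here n̂_z ≈ +0.805; the vertex latitude is φ_max = arccos|n̂_z| ≈ 36.4°.
Check via Clairaut: cos φ_max = |cos φ₁| · sin C = cos(14.7°)·sin(56.4°) ≈ 0.805, again giving ≈ 36.4°.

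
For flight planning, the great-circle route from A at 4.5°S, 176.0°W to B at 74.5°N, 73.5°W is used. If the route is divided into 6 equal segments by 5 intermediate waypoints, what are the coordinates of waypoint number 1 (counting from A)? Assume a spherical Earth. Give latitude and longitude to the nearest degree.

≈ 11°N, 172°W

The haversine formula gives a central angle δ ≈ 1.704 rad (97.7°) between the endpoints.
Interpolate at f = 1/6 with slerp weights a = sin((1−f)δ)/sin δ ≈ 0.998, b = sin(fδ)/sin δ ≈ 0.283.
p = a·p₁ + b·p₂ ≈ (-0.971, -0.142, 0.194); φ = arcsin(p_z) ≈ 11.20°, λ = atan2(p_y, p_x) ≈ -171.69°.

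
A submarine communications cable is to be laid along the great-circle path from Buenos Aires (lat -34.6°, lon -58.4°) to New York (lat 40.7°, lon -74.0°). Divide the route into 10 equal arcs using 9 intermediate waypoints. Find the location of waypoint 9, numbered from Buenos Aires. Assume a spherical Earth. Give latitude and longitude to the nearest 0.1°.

From cos δ = sin φ₁ sin φ₂ + cos φ₁ cos φ₂ cos Δλ, the central angle is δ ≈ 1.338 rad (76.7°).
Interpolate at f = 9/10 with slerp weights a = sin((1−f)δ)/sin δ ≈ 0.137, b = sin(fδ)/sin δ ≈ 0.959.
p = a·p₁ + b·p₂ ≈ (0.260, -0.795, 0.548); φ = arcsin(p_z) ≈ 33.22°, λ = atan2(p_y, p_x) ≈ -71.92°.

≈ lat 33.2°, lon -71.9°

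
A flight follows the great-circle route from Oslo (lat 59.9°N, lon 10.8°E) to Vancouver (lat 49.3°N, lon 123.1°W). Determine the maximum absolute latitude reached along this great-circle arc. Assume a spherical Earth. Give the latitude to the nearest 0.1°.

≈ 74.9°N

The great circle lies in the plane with unit normal n̂ = (p₁ × p₂)/|p₁ × p₂|.
Here n̂_z ≈ -0.261; the vertex latitude is φ_max = arccos|n̂_z| ≈ 74.9°.
Check via Clairaut: cos φ_max = |cos φ₁| · sin C = cos(59.9°)·sin(31.3°) ≈ 0.261, again giving ≈ 74.9°.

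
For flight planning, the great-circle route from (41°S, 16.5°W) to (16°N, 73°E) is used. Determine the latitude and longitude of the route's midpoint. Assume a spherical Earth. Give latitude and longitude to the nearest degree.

≈ (17°S, 35°E)

Convert each endpoint to a unit vector on the sphere (x = cos φ cos λ, y = cos φ sin λ, z = sin φ).
The central angle between the endpoints is δ = arccos(p₁·p₂) ≈ 1.746 rad (100.0°).
Interpolate at f = 1/2 with slerp weights a = sin((1−f)δ)/sin δ ≈ 0.778, b = sin(fδ)/sin δ ≈ 0.778.
p = a·p₁ + b·p₂ ≈ (0.782, 0.549, -0.296); φ = arcsin(p_z) ≈ -17.22°, λ = atan2(p_y, p_x) ≈ 35.05°.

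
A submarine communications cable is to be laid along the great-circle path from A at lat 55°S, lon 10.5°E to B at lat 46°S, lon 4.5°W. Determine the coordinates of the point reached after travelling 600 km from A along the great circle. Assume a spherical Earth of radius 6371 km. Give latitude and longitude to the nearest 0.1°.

≈ lat 51.5°S, lon 3.6°E

Convert each endpoint to a unit vector on the sphere (x = cos φ cos λ, y = cos φ sin λ, z = sin φ).
The central angle between the endpoints is δ = arccos(p₁·p₂) ≈ 0.228 rad (13.1°). The total great-circle distance is δ·R ≈ 0.228 × 6371 ≈ 1453 km, so the target fraction is f = 600/1453 ≈ 0.413.
Interpolate at f ≈ 0.413 with slerp weights a = sin((1−f)δ)/sin δ ≈ 0.590, b = sin(fδ)/sin δ ≈ 0.416.
p = a·p₁ + b·p₂ ≈ (0.621, 0.039, -0.783); φ = arcsin(p_z) ≈ -51.52°, λ = atan2(p_y, p_x) ≈ 3.60°.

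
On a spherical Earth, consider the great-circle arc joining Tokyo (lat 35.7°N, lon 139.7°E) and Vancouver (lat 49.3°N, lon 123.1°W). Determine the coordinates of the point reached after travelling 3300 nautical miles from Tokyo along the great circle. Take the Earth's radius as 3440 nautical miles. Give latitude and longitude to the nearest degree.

≈ lat 54°N, lon 143°W

Convert each endpoint to a unit vector on the sphere (x = cos φ cos λ, y = cos φ sin λ, z = sin φ).
The central angle between the endpoints is δ = arccos(p₁·p₂) ≈ 1.185 rad (67.9°). The total great-circle distance is δ·R ≈ 1.185 × 3440 ≈ 4077 nmi, so the target fraction is f = 3300/4077 ≈ 0.809.
Interpolate at f ≈ 0.809 with slerp weights a = sin((1−f)δ)/sin δ ≈ 0.242, b = sin(fδ)/sin δ ≈ 0.884.
p = a·p₁ + b·p₂ ≈ (-0.464, -0.356, 0.811); φ = arcsin(p_z) ≈ 54.20°, λ = atan2(p_y, p_x) ≈ -142.55°.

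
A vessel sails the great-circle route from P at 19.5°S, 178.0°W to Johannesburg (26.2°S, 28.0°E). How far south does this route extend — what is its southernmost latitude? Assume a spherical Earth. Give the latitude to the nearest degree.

≈ 62°S

The great circle lies in the plane with unit normal n̂ = (p₁ × p₂)/|p₁ × p₂|.
Here n̂_z ≈ -0.469; the vertex latitude is φ_max = arccos|n̂_z| ≈ 62.0°.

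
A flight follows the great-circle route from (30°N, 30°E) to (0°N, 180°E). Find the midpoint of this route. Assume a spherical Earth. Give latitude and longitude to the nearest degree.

≈ (45°N, 120°E)

Write both endpoints as unit vectors p₁, p₂ with components (cos φ cos λ, cos φ sin λ, sin φ).
The central angle between the endpoints is δ = arccos(p₁·p₂) ≈ 2.419 rad (138.6°).
Interpolate at f = 1/2 with slerp weights a = sin((1−f)δ)/sin δ ≈ 1.414, b = sin(fδ)/sin δ ≈ 1.414.
p = a·p₁ + b·p₂ ≈ (-0.354, 0.612, 0.707); φ = arcsin(p_z) ≈ 45.00°, λ = atan2(p_y, p_x) ≈ 120.00°.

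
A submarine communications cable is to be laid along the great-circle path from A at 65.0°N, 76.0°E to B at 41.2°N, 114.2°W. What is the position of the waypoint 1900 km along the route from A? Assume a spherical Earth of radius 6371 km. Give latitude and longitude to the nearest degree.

Convert each endpoint to a unit vector on the sphere (x = cos φ cos λ, y = cos φ sin λ, z = sin φ).
The central angle between the endpoints is δ = arccos(p₁·p₂) ≈ 1.283 rad (73.5°). The total great-circle distance is δ·R ≈ 1.283 × 6371 ≈ 8173 km, so the target fraction is f = 1900/8173 ≈ 0.232.
Interpolate at f ≈ 0.232 with slerp weights a = sin((1−f)δ)/sin δ ≈ 0.869, b = sin(fδ)/sin δ ≈ 0.306.
p = a·p₁ + b·p₂ ≈ (-0.006, 0.146, 0.989); φ = arcsin(p_z) ≈ 81.60°, λ = atan2(p_y, p_x) ≈ 92.23°.

≈ 82°N, 92°E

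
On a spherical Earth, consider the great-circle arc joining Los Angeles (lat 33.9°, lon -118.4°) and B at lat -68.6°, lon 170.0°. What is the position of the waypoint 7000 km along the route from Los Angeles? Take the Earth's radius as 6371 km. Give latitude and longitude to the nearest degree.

≈ lat -25°, lon -141°

Write both endpoints as unit vectors p₁, p₂ with components (cos φ cos λ, cos φ sin λ, sin φ).
The central angle between the endpoints is δ = arccos(p₁·p₂) ≈ 2.008 rad (115.1°). The total great-circle distance is δ·R ≈ 2.008 × 6371 ≈ 12795 km, so the target fraction is f = 7000/12795 ≈ 0.547.
Interpolate at f ≈ 0.547 with slerp weights a = sin((1−f)δ)/sin δ ≈ 0.871, b = sin(fδ)/sin δ ≈ 0.983.
p = a·p₁ + b·p₂ ≈ (-0.697, -0.574, -0.429); φ = arcsin(p_z) ≈ -25.43°, λ = atan2(p_y, p_x) ≈ -140.55°.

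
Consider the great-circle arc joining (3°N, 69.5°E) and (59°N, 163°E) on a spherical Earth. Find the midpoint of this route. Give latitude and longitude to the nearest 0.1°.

≈ (39.7°N, 97.5°E)

Write both endpoints as unit vectors p₁, p₂ with components (cos φ cos λ, cos φ sin λ, sin φ).
The central angle between the endpoints is δ = arccos(p₁·p₂) ≈ 1.557 rad (89.2°).
Interpolate at f = 1/2 with slerp weights a = sin((1−f)δ)/sin δ ≈ 0.702, b = sin(fδ)/sin δ ≈ 0.702.
p = a·p₁ + b·p₂ ≈ (-0.100, 0.763, 0.639); φ = arcsin(p_z) ≈ 39.70°, λ = atan2(p_y, p_x) ≈ 97.49°.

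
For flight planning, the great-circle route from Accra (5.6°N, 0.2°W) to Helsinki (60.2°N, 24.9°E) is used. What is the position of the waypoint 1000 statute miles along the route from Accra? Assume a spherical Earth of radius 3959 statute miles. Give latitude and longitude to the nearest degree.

≈ 20°N, 4°E

From cos δ = sin φ₁ sin φ₂ + cos φ₁ cos φ₂ cos Δλ, the central angle is δ ≈ 1.009 rad (57.8°). The total great-circle distance is δ·R ≈ 1.009 × 3959 ≈ 3995 mi, so the target fraction is f = 1000/3995 ≈ 0.250.
Interpolate at f ≈ 0.250 with slerp weights a = sin((1−f)δ)/sin δ ≈ 0.811, b = sin(fδ)/sin δ ≈ 0.295.
p = a·p₁ + b·p₂ ≈ (0.940, 0.059, 0.335); φ = arcsin(p_z) ≈ 19.59°, λ = atan2(p_y, p_x) ≈ 3.59°.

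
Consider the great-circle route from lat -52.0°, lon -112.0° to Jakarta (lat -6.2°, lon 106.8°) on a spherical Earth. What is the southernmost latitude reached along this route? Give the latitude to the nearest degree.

≈ -65°

The great circle lies in the plane with unit normal n̂ = (p₁ × p₂)/|p₁ × p₂|.
Here n̂_z ≈ -0.417; the vertex latitude is φ_max = arccos|n̂_z| ≈ 65.4°.
Check via Clairaut: cos φ_max = |cos φ₁| · sin C = cos(52.0°)·sin(137.4°) ≈ 0.417, again giving ≈ 65.4°.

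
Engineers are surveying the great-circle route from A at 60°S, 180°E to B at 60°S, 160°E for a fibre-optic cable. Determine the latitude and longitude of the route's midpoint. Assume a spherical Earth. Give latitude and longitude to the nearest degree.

≈ 60°S, 170°E

Convert each endpoint to a unit vector on the sphere (x = cos φ cos λ, y = cos φ sin λ, z = sin φ).
The central angle between the endpoints is δ = arccos(p₁·p₂) ≈ 0.174 rad (10.0°).
Interpolate at f = 1/2 with slerp weights a = sin((1−f)δ)/sin δ ≈ 0.502, b = sin(fδ)/sin δ ≈ 0.502.
p = a·p₁ + b·p₂ ≈ (-0.487, 0.086, -0.869); φ = arcsin(p_z) ≈ -60.38°, λ = atan2(p_y, p_x) ≈ 170.00°.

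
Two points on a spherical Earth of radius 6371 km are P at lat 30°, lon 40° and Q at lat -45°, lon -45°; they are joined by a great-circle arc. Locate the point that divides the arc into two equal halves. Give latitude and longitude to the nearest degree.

Write both endpoints as unit vectors p₁, p₂ with components (cos φ cos λ, cos φ sin λ, sin φ).
The central angle between the endpoints is δ = arccos(p₁·p₂) ≈ 1.876 rad (107.5°).
Interpolate at f = 1/2 with slerp weights a = sin((1−f)δ)/sin δ ≈ 0.845, b = sin(fδ)/sin δ ≈ 0.845.
p = a·p₁ + b·p₂ ≈ (0.983, 0.048, -0.175); φ = arcsin(p_z) ≈ -10.08°, λ = atan2(p_y, p_x) ≈ 2.79°.

≈ lat -10°, lon 3°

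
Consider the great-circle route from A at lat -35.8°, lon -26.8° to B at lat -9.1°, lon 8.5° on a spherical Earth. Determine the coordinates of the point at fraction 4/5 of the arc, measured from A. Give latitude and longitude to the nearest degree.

≈ lat -15°, lon 2°

From cos δ = sin φ₁ sin φ₂ + cos φ₁ cos φ₂ cos Δλ, the central angle is δ ≈ 0.729 rad (41.7°).
Interpolate at f = 4/5 with slerp weights a = sin((1−f)δ)/sin δ ≈ 0.218, b = sin(fδ)/sin δ ≈ 0.827.
p = a·p₁ + b·p₂ ≈ (0.965, 0.041, -0.258); φ = arcsin(p_z) ≈ -14.97°, λ = atan2(p_y, p_x) ≈ 2.43°.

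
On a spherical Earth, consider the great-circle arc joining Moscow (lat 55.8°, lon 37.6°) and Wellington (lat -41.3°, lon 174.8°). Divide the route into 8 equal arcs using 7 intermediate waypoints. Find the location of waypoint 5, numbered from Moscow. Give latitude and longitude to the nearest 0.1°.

≈ lat 2.8°, lon 137.1°

The haversine formula gives a central angle δ ≈ 2.598 rad (148.8°) between the endpoints.
Interpolate at f = 5/8 with slerp weights a = sin((1−f)δ)/sin δ ≈ 1.599, b = sin(fδ)/sin δ ≈ 1.930.
p = a·p₁ + b·p₂ ≈ (-0.732, 0.680, 0.048); φ = arcsin(p_z) ≈ 2.78°, λ = atan2(p_y, p_x) ≈ 137.12°.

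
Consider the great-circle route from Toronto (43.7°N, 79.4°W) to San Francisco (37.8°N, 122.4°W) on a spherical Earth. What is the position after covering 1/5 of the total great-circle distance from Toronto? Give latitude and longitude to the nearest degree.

≈ (44°N, 88°W)

The haversine formula gives a central angle δ ≈ 0.571 rad (32.7°) between the endpoints.
Interpolate at f = 1/5 with slerp weights a = sin((1−f)δ)/sin δ ≈ 0.816, b = sin(fδ)/sin δ ≈ 0.211.
p = a·p₁ + b·p₂ ≈ (0.019, -0.721, 0.693); φ = arcsin(p_z) ≈ 43.87°, λ = atan2(p_y, p_x) ≈ -88.47°.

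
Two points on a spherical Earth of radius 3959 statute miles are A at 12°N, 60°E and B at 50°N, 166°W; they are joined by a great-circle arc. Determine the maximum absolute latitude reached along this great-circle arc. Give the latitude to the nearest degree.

The great circle lies in the plane with unit normal n̂ = (p₁ × p₂)/|p₁ × p₂|.
Here n̂_z ≈ +0.471; the vertex latitude is φ_max = arccos|n̂_z| ≈ 61.9°.

≈ 62°N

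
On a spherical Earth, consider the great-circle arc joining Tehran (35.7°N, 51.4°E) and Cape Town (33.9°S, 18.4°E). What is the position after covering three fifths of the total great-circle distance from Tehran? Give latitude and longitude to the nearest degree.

Convert each endpoint to a unit vector on the sphere (x = cos φ cos λ, y = cos φ sin λ, z = sin φ).
The central angle between the endpoints is δ = arccos(p₁·p₂) ≈ 1.329 rad (76.1°).
Interpolate at f = 3/5 with slerp weights a = sin((1−f)δ)/sin δ ≈ 0.522, b = sin(fδ)/sin δ ≈ 0.737.
p = a·p₁ + b·p₂ ≈ (0.845, 0.524, -0.106); φ = arcsin(p_z) ≈ -6.11°, λ = atan2(p_y, p_x) ≈ 31.83°.

≈ 6°S, 32°E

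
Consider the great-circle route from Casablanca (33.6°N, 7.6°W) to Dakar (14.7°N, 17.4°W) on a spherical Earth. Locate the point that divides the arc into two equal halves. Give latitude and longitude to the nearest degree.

The haversine formula gives a central angle δ ≈ 0.364 rad (20.9°) between the endpoints.
Interpolate at f = 1/2 with slerp weights a = sin((1−f)δ)/sin δ ≈ 0.508, b = sin(fδ)/sin δ ≈ 0.508.
p = a·p₁ + b·p₂ ≈ (0.889, -0.203, 0.410); φ = arcsin(p_z) ≈ 24.23°, λ = atan2(p_y, p_x) ≈ -12.87°.

≈ 24°N, 13°W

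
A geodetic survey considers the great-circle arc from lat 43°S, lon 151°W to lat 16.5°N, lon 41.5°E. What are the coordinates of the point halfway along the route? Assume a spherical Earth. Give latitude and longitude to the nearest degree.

≈ lat 54°S, lon 74°E

Convert each endpoint to a unit vector on the sphere (x = cos φ cos λ, y = cos φ sin λ, z = sin φ).
The central angle between the endpoints is δ = arccos(p₁·p₂) ≈ 2.643 rad (151.4°).
Interpolate at f = 1/2 with slerp weights a = sin((1−f)δ)/sin δ ≈ 2.027, b = sin(fδ)/sin δ ≈ 2.027.
p = a·p₁ + b·p₂ ≈ (0.159, 0.569, -0.807); φ = arcsin(p_z) ≈ -53.78°, λ = atan2(p_y, p_x) ≈ 74.39°.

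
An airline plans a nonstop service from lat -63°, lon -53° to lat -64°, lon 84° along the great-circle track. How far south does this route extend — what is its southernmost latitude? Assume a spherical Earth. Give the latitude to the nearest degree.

The great circle lies in the plane with unit normal n̂ = (p₁ × p₂)/|p₁ × p₂|.
Here n̂_z ≈ +0.180; the vertex latitude is φ_max = arccos|n̂_z| ≈ 79.6°.
Check via Clairaut: cos φ_max = |cos φ₁| · sin C = cos(63.0°)·sin(156.7°) ≈ 0.180, again giving ≈ 79.6°.

≈ -80°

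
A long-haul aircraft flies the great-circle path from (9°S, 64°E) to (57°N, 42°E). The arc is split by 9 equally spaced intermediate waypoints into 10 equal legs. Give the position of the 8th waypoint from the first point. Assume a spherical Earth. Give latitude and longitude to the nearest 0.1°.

≈ (44.2°N, 49.5°E)

Convert each endpoint to a unit vector on the sphere (x = cos φ cos λ, y = cos φ sin λ, z = sin φ).
The central angle between the endpoints is δ = arccos(p₁·p₂) ≈ 1.194 rad (68.4°).
Interpolate at f = 8/10 with slerp weights a = sin((1−f)δ)/sin δ ≈ 0.254, b = sin(fδ)/sin δ ≈ 0.878.
p = a·p₁ + b·p₂ ≈ (0.466, 0.546, 0.697); φ = arcsin(p_z) ≈ 44.16°, λ = atan2(p_y, p_x) ≈ 49.54°.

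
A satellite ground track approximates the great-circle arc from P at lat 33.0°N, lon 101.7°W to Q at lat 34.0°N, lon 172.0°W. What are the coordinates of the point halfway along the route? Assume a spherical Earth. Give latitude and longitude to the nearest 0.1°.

From cos δ = sin φ₁ sin φ₂ + cos φ₁ cos φ₂ cos Δλ, the central angle is δ ≈ 1.002 rad (57.4°).
Interpolate at f = 1/2 with slerp weights a = sin((1−f)δ)/sin δ ≈ 0.570, b = sin(fδ)/sin δ ≈ 0.570.
p = a·p₁ + b·p₂ ≈ (-0.565, -0.534, 0.629); φ = arcsin(p_z) ≈ 38.99°, λ = atan2(p_y, p_x) ≈ -136.62°.

≈ lat 39.0°N, lon 136.6°W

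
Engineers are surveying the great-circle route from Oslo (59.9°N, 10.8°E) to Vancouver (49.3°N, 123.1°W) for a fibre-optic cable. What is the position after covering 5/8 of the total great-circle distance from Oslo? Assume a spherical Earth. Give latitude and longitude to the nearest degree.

≈ (69°N, 95°W)

Write both endpoints as unit vectors p₁, p₂ with components (cos φ cos λ, cos φ sin λ, sin φ).
The central angle between the endpoints is δ = arccos(p₁·p₂) ≈ 1.127 rad (64.6°).
Interpolate at f = 5/8 with slerp weights a = sin((1−f)δ)/sin δ ≈ 0.454, b = sin(fδ)/sin δ ≈ 0.717.
p = a·p₁ + b·p₂ ≈ (-0.032, -0.349, 0.937); φ = arcsin(p_z) ≈ 69.48°, λ = atan2(p_y, p_x) ≈ -95.17°.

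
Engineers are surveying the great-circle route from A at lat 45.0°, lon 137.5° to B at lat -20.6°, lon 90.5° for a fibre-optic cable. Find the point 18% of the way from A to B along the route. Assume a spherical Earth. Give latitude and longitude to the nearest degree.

≈ lat 34°, lon 126°

Write both endpoints as unit vectors p₁, p₂ with components (cos φ cos λ, cos φ sin λ, sin φ).
The central angle between the endpoints is δ = arccos(p₁·p₂) ≈ 1.367 rad (78.3°).
Interpolate at f = 0.18 with slerp weights a = sin((1−f)δ)/sin δ ≈ 0.919, b = sin(fδ)/sin δ ≈ 0.249.
p = a·p₁ + b·p₂ ≈ (-0.481, 0.672, 0.563); φ = arcsin(p_z) ≈ 34.24°, λ = atan2(p_y, p_x) ≈ 125.61°.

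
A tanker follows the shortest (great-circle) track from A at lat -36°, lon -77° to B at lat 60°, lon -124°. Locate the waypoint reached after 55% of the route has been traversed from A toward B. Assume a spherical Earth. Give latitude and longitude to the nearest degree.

Convert each endpoint to a unit vector on the sphere (x = cos φ cos λ, y = cos φ sin λ, z = sin φ).
The central angle between the endpoints is δ = arccos(p₁·p₂) ≈ 1.806 rad (103.5°).
Interpolate at f = 0.55 with slerp weights a = sin((1−f)δ)/sin δ ≈ 0.747, b = sin(fδ)/sin δ ≈ 0.862.
p = a·p₁ + b·p₂ ≈ (-0.105, -0.946, 0.307); φ = arcsin(p_z) ≈ 17.89°, λ = atan2(p_y, p_x) ≈ -96.33°.

≈ lat 18°, lon -96°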